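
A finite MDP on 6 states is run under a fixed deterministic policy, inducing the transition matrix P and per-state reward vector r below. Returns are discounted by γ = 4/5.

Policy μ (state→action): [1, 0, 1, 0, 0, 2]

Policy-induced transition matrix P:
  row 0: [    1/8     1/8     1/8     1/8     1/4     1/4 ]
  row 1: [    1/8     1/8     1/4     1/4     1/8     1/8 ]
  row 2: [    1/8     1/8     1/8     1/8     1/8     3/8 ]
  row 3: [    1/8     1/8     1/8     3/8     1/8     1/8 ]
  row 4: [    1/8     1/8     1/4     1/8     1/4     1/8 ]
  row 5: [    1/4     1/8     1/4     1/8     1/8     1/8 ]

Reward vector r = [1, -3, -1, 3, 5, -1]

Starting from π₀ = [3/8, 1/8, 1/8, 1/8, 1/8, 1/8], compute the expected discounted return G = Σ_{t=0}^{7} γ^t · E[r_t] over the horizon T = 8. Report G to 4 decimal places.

t=0: π = [0.3750, 0.1250, 0.1250, 0.1250, 0.1250, 0.1250], E[r] = 0.7500, γ^t·E[r] = 0.750000, running G = 0.750000
t=1: π = [0.1406, 0.1250, 0.1719, 0.1719, 0.1875, 0.2031], E[r] = 0.8438, γ^t·E[r] = 0.675000, running G = 1.425000
t=2: π = [0.1504, 0.1250, 0.1895, 0.1836, 0.1660, 0.1855], E[r] = 0.7813, γ^t·E[r] = 0.500000, running G = 1.925000
t=3: π = [0.1482, 0.1250, 0.1846, 0.1865, 0.1646, 0.1912], E[r] = 0.7798, γ^t·E[r] = 0.399250, running G = 2.324250
t=4: π = [0.1489, 0.1250, 0.1851, 0.1873, 0.1641, 0.1897], E[r] = 0.7814, γ^t·E[r] = 0.320050, running G = 2.644300
t=5: π = [0.1487, 0.1250, 0.1848, 0.1874, 0.1641, 0.1899], E[r] = 0.7819, γ^t·E[r] = 0.256218, running G = 2.900518
t=6: π = [0.1487, 0.1250, 0.1849, 0.1875, 0.1641, 0.1898], E[r] = 0.7820, γ^t·E[r] = 0.205006, running G = 3.105523
t=7: π = [0.1487, 0.1250, 0.1849, 0.1875, 0.1641, 0.1898], E[r] = 0.7821, γ^t·E[r] = 0.164011, running G = 3.269534

G = 3.2695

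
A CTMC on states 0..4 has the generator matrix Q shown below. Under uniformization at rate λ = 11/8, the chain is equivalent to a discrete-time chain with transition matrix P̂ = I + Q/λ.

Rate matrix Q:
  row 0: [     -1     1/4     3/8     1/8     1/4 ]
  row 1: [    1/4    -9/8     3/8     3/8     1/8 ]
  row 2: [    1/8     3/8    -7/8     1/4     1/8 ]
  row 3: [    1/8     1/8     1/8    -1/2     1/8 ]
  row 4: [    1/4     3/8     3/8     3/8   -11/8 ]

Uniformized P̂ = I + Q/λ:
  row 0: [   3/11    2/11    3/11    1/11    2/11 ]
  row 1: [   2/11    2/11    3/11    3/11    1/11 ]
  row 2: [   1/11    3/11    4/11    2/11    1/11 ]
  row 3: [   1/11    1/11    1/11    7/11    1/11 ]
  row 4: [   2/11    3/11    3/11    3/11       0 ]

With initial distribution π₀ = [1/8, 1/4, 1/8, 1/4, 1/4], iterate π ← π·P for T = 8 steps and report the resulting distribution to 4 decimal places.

π = [0.1416, 0.1790, 0.2290, 0.3553, 0.0951]

t=0: π = [0.1250, 0.2500, 0.1250, 0.2500, 0.2500]
t=1: π = [0.1591, 0.1932, 0.2386, 0.3295, 0.0795]
t=2: π = [0.1446, 0.1808, 0.2345, 0.3419, 0.0981]
t=3: π = [0.1426, 0.1810, 0.2319, 0.3495, 0.0951]
t=4: π = [0.1419, 0.1798, 0.2303, 0.3528, 0.0952]
t=5: π = [0.1417, 0.1793, 0.2295, 0.3543, 0.0952]
t=6: π = [0.1416, 0.1791, 0.2292, 0.3549, 0.0951]
t=7: π = [0.1416, 0.1790, 0.2290, 0.3552, 0.0951]
t=8: π = [0.1416, 0.1790, 0.2290, 0.3553, 0.0951]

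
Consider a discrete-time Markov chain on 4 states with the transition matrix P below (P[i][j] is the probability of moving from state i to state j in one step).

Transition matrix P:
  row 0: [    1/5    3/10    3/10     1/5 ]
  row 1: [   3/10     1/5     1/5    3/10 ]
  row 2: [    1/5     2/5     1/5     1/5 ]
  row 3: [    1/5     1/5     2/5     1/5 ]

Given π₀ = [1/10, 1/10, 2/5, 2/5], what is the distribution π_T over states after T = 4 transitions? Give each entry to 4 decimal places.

π = [0.2276, 0.2765, 0.2684, 0.2276]

t=0: π = [0.1000, 0.1000, 0.4000, 0.4000]
t=1: π = [0.2100, 0.2900, 0.2900, 0.2100]
t=2: π = [0.2290, 0.2790, 0.2630, 0.2290]
t=3: π = [0.2279, 0.2755, 0.2687, 0.2279]
t=4: π = [0.2276, 0.2765, 0.2684, 0.2276]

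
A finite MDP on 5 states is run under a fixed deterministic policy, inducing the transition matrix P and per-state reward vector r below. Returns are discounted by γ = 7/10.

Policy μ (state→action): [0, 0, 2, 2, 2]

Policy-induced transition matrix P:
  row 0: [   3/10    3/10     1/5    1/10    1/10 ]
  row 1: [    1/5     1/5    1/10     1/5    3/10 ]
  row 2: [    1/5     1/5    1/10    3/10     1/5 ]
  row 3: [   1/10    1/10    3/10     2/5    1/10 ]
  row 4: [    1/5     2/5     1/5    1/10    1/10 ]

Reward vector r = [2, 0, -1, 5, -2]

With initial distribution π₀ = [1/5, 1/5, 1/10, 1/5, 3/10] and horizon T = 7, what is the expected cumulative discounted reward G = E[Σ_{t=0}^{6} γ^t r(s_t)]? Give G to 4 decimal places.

t=0: π = [0.2000, 0.2000, 0.1000, 0.2000, 0.3000], E[r] = 0.7000, γ^t·E[r] = 0.700000, running G = 0.700000
t=1: π = [0.2000, 0.2600, 0.1900, 0.2000, 0.1500], E[r] = 0.9100, γ^t·E[r] = 0.637000, running G = 1.337000
t=2: π = [0.2000, 0.2300, 0.1750, 0.2240, 0.1710], E[r] = 1.0030, γ^t·E[r] = 0.491470, running G = 1.828470
t=3: π = [0.1976, 0.2318, 0.1819, 0.2252, 0.1635], E[r] = 1.0123, γ^t·E[r] = 0.347219, running G = 2.175689
t=4: π = [0.1972, 0.2299, 0.1812, 0.2271, 0.1646], E[r] = 1.0198, γ^t·E[r] = 0.244861, running G = 2.420550
t=5: π = [0.1970, 0.2299, 0.1816, 0.2274, 0.1641], E[r] = 1.0210, γ^t·E[r] = 0.171602, running G = 2.592152
t=6: π = [0.1970, 0.2298, 0.1816, 0.2275, 0.1641], E[r] = 1.0217, γ^t·E[r] = 0.120197, running G = 2.712350

G = 2.7123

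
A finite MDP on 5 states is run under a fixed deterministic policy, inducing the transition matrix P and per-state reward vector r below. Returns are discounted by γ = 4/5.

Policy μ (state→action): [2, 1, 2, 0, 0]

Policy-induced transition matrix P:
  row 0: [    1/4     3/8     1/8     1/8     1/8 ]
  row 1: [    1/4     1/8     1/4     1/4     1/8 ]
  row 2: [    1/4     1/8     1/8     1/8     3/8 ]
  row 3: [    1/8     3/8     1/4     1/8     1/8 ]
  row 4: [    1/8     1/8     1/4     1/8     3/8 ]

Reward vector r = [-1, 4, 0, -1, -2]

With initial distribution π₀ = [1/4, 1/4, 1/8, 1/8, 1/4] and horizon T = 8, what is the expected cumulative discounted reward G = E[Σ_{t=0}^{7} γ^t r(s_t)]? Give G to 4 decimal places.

G = 0.2746

t=0: π = [0.2500, 0.2500, 0.1250, 0.1250, 0.2500], E[r] = 0.1250, γ^t·E[r] = 0.125000, running G = 0.125000
t=1: π = [0.2031, 0.2188, 0.2031, 0.1563, 0.2188], E[r] = 0.0781, γ^t·E[r] = 0.062500, running G = 0.187500
t=2: π = [0.2031, 0.2148, 0.1992, 0.1523, 0.2305], E[r] = 0.0430, γ^t·E[r] = 0.027500, running G = 0.215000
t=3: π = [0.2021, 0.2139, 0.1997, 0.1519, 0.2324], E[r] = 0.0366, γ^t·E[r] = 0.018750, running G = 0.233750
t=4: π = [0.2020, 0.2135, 0.1998, 0.1517, 0.2330], E[r] = 0.0342, γ^t·E[r] = 0.014025, running G = 0.247775
t=5: π = [0.2019, 0.2134, 0.1998, 0.1517, 0.2332], E[r] = 0.0337, γ^t·E[r] = 0.011045, running G = 0.258820
t=6: π = [0.2019, 0.2134, 0.1998, 0.1517, 0.2332], E[r] = 0.0335, γ^t·E[r] = 0.008791, running G = 0.267611
t=7: π = [0.2019, 0.2134, 0.1998, 0.1517, 0.2333], E[r] = 0.0335, γ^t·E[r] = 0.007023, running G = 0.274634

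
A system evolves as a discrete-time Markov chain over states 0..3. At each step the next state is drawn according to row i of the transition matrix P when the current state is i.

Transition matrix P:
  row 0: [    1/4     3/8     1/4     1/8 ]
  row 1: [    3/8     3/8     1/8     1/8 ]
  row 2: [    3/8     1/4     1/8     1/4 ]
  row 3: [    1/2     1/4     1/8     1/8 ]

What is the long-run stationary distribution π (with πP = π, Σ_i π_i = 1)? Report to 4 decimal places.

π = [0.3496, 0.3357, 0.1687, 0.1461]

Balance equations π_j = Σ_i π_i·P[i][j]:
  π_0 = 1/4·π_0 + 3/8·π_1 + 3/8·π_2 + 1/2·π_3
  π_1 = 3/8·π_0 + 3/8·π_1 + 1/4·π_2 + 1/4·π_3
  π_2 = 1/4·π_0 + 1/8·π_1 + 1/8·π_2 + 1/8·π_3
  normalize: π_0 + π_1 + π_2 + π_3 = 1
Solving the linear system gives exactly π = [201/575, 193/575, 97/575, 84/575].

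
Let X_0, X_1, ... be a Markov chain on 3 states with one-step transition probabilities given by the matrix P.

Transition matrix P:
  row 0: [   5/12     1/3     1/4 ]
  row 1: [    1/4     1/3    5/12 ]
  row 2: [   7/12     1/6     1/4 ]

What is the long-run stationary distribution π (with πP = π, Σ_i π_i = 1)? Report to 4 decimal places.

Balance equations π_j = Σ_i π_i·P[i][j]:
  π_0 = 5/12·π_0 + 1/4·π_1 + 7/12·π_2
  π_1 = 1/3·π_0 + 1/3·π_1 + 1/6·π_2
  normalize: π_0 + π_1 + π_2 = 1
Solving the linear system gives exactly π = [31/74, 21/74, 11/37].

π = [0.4189, 0.2838, 0.2973]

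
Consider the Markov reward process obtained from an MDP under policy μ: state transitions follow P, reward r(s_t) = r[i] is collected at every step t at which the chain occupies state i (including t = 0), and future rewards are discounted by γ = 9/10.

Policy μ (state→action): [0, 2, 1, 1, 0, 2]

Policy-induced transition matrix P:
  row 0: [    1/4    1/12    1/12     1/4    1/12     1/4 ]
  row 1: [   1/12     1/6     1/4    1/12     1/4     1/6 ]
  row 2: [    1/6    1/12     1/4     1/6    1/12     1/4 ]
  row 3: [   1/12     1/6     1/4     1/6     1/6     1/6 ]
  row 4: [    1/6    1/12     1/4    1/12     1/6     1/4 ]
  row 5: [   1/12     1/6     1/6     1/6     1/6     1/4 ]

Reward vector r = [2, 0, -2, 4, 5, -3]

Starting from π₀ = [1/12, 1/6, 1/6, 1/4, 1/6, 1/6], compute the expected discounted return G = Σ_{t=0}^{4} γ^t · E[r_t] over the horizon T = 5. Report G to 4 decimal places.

t=0: π = [0.0833, 0.1667, 0.1667, 0.2500, 0.1667, 0.1667], E[r] = 1.1667, γ^t·E[r] = 1.166667, running G = 1.166667
t=1: π = [0.1250, 0.1319, 0.2222, 0.1458, 0.1597, 0.2153], E[r] = 0.5417, γ^t·E[r] = 0.487500, running G = 1.654167
t=2: π = [0.1360, 0.1244, 0.2112, 0.1528, 0.1487, 0.2269], E[r] = 0.5237, γ^t·E[r] = 0.424219, running G = 2.078385
t=3: π = [0.1360, 0.1253, 0.2084, 0.1552, 0.1481, 0.2269], E[r] = 0.5359, γ^t·E[r] = 0.390656, running G = 2.469042
t=4: π = [0.1357, 0.1256, 0.2084, 0.1552, 0.1484, 0.2266], E[r] = 0.5376, γ^t·E[r] = 0.352727, running G = 2.821769

G = 2.8218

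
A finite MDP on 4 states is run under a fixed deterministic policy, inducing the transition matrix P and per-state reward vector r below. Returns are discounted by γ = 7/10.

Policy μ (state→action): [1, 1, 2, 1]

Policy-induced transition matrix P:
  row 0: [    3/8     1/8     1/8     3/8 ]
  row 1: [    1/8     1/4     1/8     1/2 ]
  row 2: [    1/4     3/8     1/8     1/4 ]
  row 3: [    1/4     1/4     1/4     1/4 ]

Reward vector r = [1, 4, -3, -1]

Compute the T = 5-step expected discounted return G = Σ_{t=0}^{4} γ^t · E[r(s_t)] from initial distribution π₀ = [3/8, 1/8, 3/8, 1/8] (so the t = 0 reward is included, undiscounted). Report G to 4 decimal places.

t=0: π = [0.3750, 0.1250, 0.3750, 0.1250], E[r] = -0.3750, γ^t·E[r] = -0.375000, running G = -0.375000
t=1: π = [0.2813, 0.2500, 0.1406, 0.3281], E[r] = 0.5313, γ^t·E[r] = 0.371875, running G = -0.003125
t=2: π = [0.2539, 0.2324, 0.1660, 0.3477], E[r] = 0.3379, γ^t·E[r] = 0.165566, running G = 0.162441
t=3: π = [0.2527, 0.2390, 0.1685, 0.3398], E[r] = 0.3635, γ^t·E[r] = 0.124689, running G = 0.287131
t=4: π = [0.2517, 0.2395, 0.1675, 0.3413], E[r] = 0.3658, γ^t·E[r] = 0.087832, running G = 0.374963

G = 0.3750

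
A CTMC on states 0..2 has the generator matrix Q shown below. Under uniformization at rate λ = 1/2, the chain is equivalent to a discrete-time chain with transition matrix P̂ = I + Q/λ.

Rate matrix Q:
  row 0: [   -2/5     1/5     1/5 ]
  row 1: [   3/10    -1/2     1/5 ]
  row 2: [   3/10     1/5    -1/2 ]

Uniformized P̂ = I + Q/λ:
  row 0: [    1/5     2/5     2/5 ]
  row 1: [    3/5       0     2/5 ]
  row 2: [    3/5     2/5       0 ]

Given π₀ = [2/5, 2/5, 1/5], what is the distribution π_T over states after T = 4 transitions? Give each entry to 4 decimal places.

t=0: π = [0.4000, 0.4000, 0.2000]
t=1: π = [0.4400, 0.2400, 0.3200]
t=2: π = [0.4240, 0.3040, 0.2720]
t=3: π = [0.4304, 0.2784, 0.2912]
t=4: π = [0.4278, 0.2886, 0.2835]

π = [0.4278, 0.2886, 0.2835]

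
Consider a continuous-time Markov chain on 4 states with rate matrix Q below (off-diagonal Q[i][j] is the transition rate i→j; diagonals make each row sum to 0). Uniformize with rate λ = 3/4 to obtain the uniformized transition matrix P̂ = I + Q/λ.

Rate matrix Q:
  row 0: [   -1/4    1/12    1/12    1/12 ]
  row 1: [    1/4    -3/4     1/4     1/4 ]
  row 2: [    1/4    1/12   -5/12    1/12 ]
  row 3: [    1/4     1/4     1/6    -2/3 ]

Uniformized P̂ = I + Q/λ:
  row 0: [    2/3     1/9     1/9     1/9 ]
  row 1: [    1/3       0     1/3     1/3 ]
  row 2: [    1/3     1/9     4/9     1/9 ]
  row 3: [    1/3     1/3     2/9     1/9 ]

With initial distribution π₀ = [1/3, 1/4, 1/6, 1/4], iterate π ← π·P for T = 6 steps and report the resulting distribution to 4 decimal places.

t=0: π = [0.3333, 0.2500, 0.1667, 0.2500]
t=1: π = [0.4444, 0.1389, 0.2500, 0.1667]
t=2: π = [0.4815, 0.1327, 0.2438, 0.1420]
t=3: π = [0.4938, 0.1279, 0.2377, 0.1406]
t=4: π = [0.4979, 0.1281, 0.2344, 0.1395]
t=5: π = [0.4993, 0.1279, 0.2332, 0.1396]
t=6: π = [0.4998, 0.1279, 0.2328, 0.1395]

π = [0.4998, 0.1279, 0.2328, 0.1395]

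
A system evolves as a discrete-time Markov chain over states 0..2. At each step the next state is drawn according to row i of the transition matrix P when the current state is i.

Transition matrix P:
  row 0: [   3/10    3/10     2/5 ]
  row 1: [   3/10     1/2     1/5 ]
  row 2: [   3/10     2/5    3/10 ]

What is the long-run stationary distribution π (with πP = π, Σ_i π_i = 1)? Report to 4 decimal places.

π = [0.3000, 0.4111, 0.2889]

Balance equations π_j = Σ_i π_i·P[i][j]:
  π_0 = 3/10·π_0 + 3/10·π_1 + 3/10·π_2
  π_1 = 3/10·π_0 + 1/2·π_1 + 2/5·π_2
  normalize: π_0 + π_1 + π_2 = 1
Solving the linear system gives exactly π = [3/10, 37/90, 13/45].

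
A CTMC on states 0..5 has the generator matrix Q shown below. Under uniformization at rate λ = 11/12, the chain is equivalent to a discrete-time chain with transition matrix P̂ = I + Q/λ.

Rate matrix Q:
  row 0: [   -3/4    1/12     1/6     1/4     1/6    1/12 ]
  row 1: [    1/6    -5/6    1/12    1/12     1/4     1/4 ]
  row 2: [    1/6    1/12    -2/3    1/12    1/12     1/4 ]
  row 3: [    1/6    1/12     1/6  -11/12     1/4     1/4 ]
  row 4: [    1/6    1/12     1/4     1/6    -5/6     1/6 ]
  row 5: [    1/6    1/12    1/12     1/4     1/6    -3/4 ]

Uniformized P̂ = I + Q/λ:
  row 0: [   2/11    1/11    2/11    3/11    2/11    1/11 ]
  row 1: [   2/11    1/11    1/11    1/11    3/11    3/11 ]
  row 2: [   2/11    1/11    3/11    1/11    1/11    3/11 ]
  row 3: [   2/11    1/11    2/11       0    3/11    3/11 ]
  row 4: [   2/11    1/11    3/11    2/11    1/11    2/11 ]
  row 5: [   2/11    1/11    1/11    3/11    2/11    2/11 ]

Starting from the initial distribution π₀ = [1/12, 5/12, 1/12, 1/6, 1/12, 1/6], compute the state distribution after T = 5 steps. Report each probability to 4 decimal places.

π = [0.1818, 0.0909, 0.1876, 0.1621, 0.1722, 0.2054]

t=0: π = [0.0833, 0.4167, 0.0833, 0.1667, 0.0833, 0.1667]
t=1: π = [0.1818, 0.0909, 0.1439, 0.1288, 0.2197, 0.2348]
t=2: π = [0.1818, 0.0909, 0.1853, 0.1749, 0.1687, 0.1983]
t=3: π = [0.1818, 0.0909, 0.1877, 0.1595, 0.1738, 0.2063]
t=4: π = [0.1818, 0.0909, 0.1877, 0.1628, 0.1717, 0.2051]
t=5: π = [0.1818, 0.0909, 0.1876, 0.1621, 0.1722, 0.2054]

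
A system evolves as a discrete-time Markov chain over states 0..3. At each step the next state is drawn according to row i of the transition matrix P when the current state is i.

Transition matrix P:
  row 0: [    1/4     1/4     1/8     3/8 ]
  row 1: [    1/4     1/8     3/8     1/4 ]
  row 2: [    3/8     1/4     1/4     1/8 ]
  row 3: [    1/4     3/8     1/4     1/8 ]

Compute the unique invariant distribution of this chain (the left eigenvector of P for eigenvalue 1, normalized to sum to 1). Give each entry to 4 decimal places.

π = [0.2807, 0.2473, 0.2458, 0.2261]

Balance equations π_j = Σ_i π_i·P[i][j]:
  π_0 = 1/4·π_0 + 1/4·π_1 + 3/8·π_2 + 1/4·π_3
  π_1 = 1/4·π_0 + 1/8·π_1 + 1/4·π_2 + 3/8·π_3
  π_2 = 1/8·π_0 + 3/8·π_1 + 1/4·π_2 + 1/4·π_3
  normalize: π_0 + π_1 + π_2 + π_3 = 1
Solving the linear system gives exactly π = [185/659, 163/659, 162/659, 149/659].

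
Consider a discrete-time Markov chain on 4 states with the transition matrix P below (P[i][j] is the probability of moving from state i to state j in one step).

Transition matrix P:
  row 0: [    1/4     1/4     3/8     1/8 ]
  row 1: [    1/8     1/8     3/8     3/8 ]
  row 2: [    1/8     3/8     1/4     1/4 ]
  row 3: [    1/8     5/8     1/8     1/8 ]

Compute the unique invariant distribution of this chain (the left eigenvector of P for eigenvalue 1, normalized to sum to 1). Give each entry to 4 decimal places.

π = [0.1429, 0.3344, 0.2792, 0.2435]

Balance equations π_j = Σ_i π_i·P[i][j]:
  π_0 = 1/4·π_0 + 1/8·π_1 + 1/8·π_2 + 1/8·π_3
  π_1 = 1/4·π_0 + 1/8·π_1 + 3/8·π_2 + 5/8·π_3
  π_2 = 3/8·π_0 + 3/8·π_1 + 1/4·π_2 + 1/8·π_3
  normalize: π_0 + π_1 + π_2 + π_3 = 1
Solving the linear system gives exactly π = [1/7, 103/308, 43/154, 75/308].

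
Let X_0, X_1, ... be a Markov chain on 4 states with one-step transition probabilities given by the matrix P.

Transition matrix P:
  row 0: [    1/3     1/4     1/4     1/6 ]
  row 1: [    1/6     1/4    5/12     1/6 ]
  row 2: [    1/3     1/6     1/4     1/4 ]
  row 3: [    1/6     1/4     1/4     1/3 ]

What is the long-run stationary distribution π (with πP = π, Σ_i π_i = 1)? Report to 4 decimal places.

π = [0.2575, 0.2260, 0.2877, 0.2288]

Balance equations π_j = Σ_i π_i·P[i][j]:
  π_0 = 1/3·π_0 + 1/6·π_1 + 1/3·π_2 + 1/6·π_3
  π_1 = 1/4·π_0 + 1/4·π_1 + 1/6·π_2 + 1/4·π_3
  π_2 = 1/4·π_0 + 5/12·π_1 + 1/4·π_2 + 1/4·π_3
  normalize: π_0 + π_1 + π_2 + π_3 = 1
Solving the linear system gives exactly π = [94/365, 33/146, 21/73, 167/730].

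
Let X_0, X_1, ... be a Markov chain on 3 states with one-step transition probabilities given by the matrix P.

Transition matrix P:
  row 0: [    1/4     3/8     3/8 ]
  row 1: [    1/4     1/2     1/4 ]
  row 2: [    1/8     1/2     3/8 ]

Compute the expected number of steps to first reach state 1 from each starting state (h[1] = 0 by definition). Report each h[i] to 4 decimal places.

h = [2.3704, 0.0000, 2.0741]

First-step conditioning: h[1] = 0; for i ≠ 1, h[i] = 1 + Σ_k P[i][k]·h[k].
  h[0] = 1 + 1/4·h[0] + 3/8·h[2]
  h[2] = 1 + 1/8·h[0] + 3/8·h[2]
Solving the 2×2 linear system over states ≠ 1 gives exactly h = [64/27, 0, 56/27] (h[1] = 0 is the target).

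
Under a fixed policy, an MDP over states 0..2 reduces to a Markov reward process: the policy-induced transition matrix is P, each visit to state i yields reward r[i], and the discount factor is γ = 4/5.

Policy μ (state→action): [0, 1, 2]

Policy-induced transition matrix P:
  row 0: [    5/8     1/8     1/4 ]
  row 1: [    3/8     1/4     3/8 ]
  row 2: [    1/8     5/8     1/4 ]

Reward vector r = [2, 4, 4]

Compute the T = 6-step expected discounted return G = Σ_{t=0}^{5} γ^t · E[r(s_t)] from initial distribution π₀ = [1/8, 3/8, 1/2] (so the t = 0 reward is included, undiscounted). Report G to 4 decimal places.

t=0: π = [0.1250, 0.3750, 0.5000], E[r] = 3.7500, γ^t·E[r] = 3.750000, running G = 3.750000
t=1: π = [0.2813, 0.4219, 0.2969], E[r] = 3.4375, γ^t·E[r] = 2.750000, running G = 6.500000
t=2: π = [0.3711, 0.3262, 0.3027], E[r] = 3.2578, γ^t·E[r] = 2.085000, running G = 8.585000
t=3: π = [0.3921, 0.3171, 0.2908], E[r] = 3.2158, γ^t·E[r] = 1.646500, running G = 10.231500
t=4: π = [0.4003, 0.3100, 0.2896], E[r] = 3.1993, γ^t·E[r] = 1.310450, running G = 11.541950
t=5: π = [0.4027, 0.3086, 0.2888], E[r] = 3.1947, γ^t·E[r] = 1.046825, running G = 12.588775

G = 12.5888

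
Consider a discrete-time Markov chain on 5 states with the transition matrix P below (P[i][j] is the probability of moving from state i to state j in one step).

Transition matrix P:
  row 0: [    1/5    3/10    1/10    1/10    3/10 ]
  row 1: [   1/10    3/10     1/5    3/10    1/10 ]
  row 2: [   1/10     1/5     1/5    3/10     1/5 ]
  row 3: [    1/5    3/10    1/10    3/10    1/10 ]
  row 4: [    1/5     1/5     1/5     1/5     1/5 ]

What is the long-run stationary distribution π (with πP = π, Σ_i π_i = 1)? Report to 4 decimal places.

π = [0.1573, 0.2677, 0.1591, 0.2522, 0.1637]

Balance equations π_j = Σ_i π_i·P[i][j]:
  π_0 = 1/5·π_0 + 1/10·π_1 + 1/10·π_2 + 1/5·π_3 + 1/5·π_4
  π_1 = 3/10·π_0 + 3/10·π_1 + 1/5·π_2 + 3/10·π_3 + 1/5·π_4
  π_2 = 1/10·π_0 + 1/5·π_1 + 1/5·π_2 + 1/10·π_3 + 1/5·π_4
  π_3 = 1/10·π_0 + 3/10·π_1 + 3/10·π_2 + 3/10·π_3 + 1/5·π_4
  normalize: π_0 + π_1 + π_2 + π_3 + π_4 = 1
Solving the linear system gives exactly π = [637/4049, 1084/4049, 644/4049, 1021/4049, 663/4049].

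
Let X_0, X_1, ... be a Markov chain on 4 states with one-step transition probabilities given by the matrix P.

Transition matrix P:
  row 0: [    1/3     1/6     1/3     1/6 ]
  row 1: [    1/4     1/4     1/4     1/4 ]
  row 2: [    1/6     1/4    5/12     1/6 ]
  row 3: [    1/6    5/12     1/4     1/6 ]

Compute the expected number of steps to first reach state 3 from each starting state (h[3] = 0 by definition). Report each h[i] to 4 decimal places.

h = [5.4222, 4.9333, 5.3778, 0.0000]

First-step conditioning: h[3] = 0; for i ≠ 3, h[i] = 1 + Σ_k P[i][k]·h[k].
  h[0] = 1 + 1/3·h[0] + 1/6·h[1] + 1/3·h[2]
  h[1] = 1 + 1/4·h[0] + 1/4·h[1] + 1/4·h[2]
  h[2] = 1 + 1/6·h[0] + 1/4·h[1] + 5/12·h[2]
Solving the 3×3 linear system over states ≠ 3 gives exactly h = [244/45, 74/15, 242/45, 0] (h[3] = 0 is the target).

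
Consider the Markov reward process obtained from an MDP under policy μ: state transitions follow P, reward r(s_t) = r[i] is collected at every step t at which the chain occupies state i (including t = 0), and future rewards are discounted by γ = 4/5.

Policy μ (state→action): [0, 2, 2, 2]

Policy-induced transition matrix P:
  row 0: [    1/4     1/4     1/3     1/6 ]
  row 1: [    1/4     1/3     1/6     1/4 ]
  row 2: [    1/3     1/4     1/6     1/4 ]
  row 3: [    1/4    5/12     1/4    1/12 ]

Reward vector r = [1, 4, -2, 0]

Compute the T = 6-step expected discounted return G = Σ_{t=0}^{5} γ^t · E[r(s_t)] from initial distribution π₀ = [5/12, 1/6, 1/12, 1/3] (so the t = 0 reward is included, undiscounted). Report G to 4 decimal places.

t=0: π = [0.4167, 0.1667, 0.0833, 0.3333], E[r] = 0.9167, γ^t·E[r] = 0.916667, running G = 0.916667
t=1: π = [0.2569, 0.3194, 0.2639, 0.1597], E[r] = 1.0069, γ^t·E[r] = 0.805556, running G = 1.722222
t=2: π = [0.2720, 0.3032, 0.2228, 0.2020], E[r] = 1.0394, γ^t·E[r] = 0.665185, running G = 2.387407
t=3: π = [0.2686, 0.3089, 0.2288, 0.1937], E[r] = 1.0466, γ^t·E[r] = 0.535877, running G = 2.923284
t=4: π = [0.2691, 0.3080, 0.2276, 0.1953], E[r] = 1.0460, γ^t·E[r] = 0.428453, running G = 3.351737
t=5: π = [0.2690, 0.3082, 0.2278, 0.1950], E[r] = 1.0463, γ^t·E[r] = 0.342847, running G = 3.694583

G = 3.6946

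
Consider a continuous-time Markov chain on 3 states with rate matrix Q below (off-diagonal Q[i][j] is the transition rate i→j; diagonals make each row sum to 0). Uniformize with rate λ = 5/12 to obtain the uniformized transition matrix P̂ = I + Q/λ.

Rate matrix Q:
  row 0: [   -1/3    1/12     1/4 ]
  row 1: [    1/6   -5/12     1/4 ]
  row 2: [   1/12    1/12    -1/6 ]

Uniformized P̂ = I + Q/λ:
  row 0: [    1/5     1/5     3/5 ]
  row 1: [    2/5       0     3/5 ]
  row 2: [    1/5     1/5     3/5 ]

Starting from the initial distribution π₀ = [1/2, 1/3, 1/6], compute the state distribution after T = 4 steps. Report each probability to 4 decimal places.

t=0: π = [0.5000, 0.3333, 0.1667]
t=1: π = [0.2667, 0.1333, 0.6000]
t=2: π = [0.2267, 0.1733, 0.6000]
t=3: π = [0.2347, 0.1653, 0.6000]
t=4: π = [0.2331, 0.1669, 0.6000]

π = [0.2331, 0.1669, 0.6000]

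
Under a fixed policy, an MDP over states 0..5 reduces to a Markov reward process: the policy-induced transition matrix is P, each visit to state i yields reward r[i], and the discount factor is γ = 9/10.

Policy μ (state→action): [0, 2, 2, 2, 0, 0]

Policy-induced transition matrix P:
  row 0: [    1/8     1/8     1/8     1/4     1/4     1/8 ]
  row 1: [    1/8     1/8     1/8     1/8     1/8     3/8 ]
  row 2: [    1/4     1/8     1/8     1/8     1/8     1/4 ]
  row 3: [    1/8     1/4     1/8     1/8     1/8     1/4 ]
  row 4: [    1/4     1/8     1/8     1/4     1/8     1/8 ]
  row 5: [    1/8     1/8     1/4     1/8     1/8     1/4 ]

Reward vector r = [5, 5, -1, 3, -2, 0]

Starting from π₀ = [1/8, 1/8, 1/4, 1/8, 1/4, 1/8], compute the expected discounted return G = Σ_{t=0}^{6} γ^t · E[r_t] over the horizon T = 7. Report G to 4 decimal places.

G = 7.6939

t=0: π = [0.1250, 0.1250, 0.2500, 0.1250, 0.2500, 0.1250], E[r] = 0.8750, γ^t·E[r] = 0.875000, running G = 0.875000
t=1: π = [0.1875, 0.1406, 0.1406, 0.1719, 0.1406, 0.2188], E[r] = 1.7344, γ^t·E[r] = 1.560938, running G = 2.435938
t=2: π = [0.1602, 0.1465, 0.1523, 0.1660, 0.1484, 0.2266], E[r] = 1.5820, γ^t·E[r] = 1.281445, running G = 3.717383
t=3: π = [0.1626, 0.1458, 0.1533, 0.1636, 0.1450, 0.2297], E[r] = 1.5891, γ^t·E[r] = 1.158462, running G = 4.875845
t=4: π = [0.1623, 0.1454, 0.1537, 0.1635, 0.1453, 0.2298], E[r] = 1.5847, γ^t·E[r] = 1.039713, running G = 5.915558
t=5: π = [0.1624, 0.1454, 0.1537, 0.1635, 0.1453, 0.2297], E[r] = 1.5851, γ^t·E[r] = 0.935998, running G = 6.851556
t=6: π = [0.1624, 0.1454, 0.1537, 0.1635, 0.1453, 0.2297], E[r] = 1.5851, γ^t·E[r] = 0.842388, running G = 7.693944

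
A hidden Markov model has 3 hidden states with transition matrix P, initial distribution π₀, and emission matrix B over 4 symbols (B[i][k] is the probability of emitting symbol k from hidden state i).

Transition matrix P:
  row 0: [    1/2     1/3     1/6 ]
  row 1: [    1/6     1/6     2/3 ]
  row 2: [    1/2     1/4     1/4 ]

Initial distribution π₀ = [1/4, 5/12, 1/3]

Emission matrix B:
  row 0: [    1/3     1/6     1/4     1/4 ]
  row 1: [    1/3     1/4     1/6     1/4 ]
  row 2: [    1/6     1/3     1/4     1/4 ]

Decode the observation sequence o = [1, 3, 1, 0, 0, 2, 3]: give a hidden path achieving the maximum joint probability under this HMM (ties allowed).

path = [2, 1, 2, 0, 0, 0, 0]

t=0: δ = [4.167e-02, 1.042e-01, 1.111e-01]  (obs o_0=1)
t=1: δ = [1.389e-02, 6.944e-03, 1.736e-02]  ψ = [2, 2, 1]  (obs o_1=3)
t=2: δ = [1.447e-03, 1.157e-03, 1.543e-03]  ψ = [2, 0, 1]  (obs o_2=1)
t=3: δ = [2.572e-04, 1.608e-04, 1.286e-04]  ψ = [2, 0, 1]  (obs o_3=0)
t=4: δ = [4.287e-05, 2.858e-05, 1.786e-05]  ψ = [0, 0, 1]  (obs o_4=0)
t=5: δ = [5.358e-06, 2.381e-06, 4.763e-06]  ψ = [0, 0, 1]  (obs o_5=2)
t=6: δ = [6.698e-07, 4.465e-07, 3.969e-07]  ψ = [0, 0, 1]  (obs o_6=3)
backtrack: best end state = 0; path = [2, 1, 2, 0, 0, 0, 0]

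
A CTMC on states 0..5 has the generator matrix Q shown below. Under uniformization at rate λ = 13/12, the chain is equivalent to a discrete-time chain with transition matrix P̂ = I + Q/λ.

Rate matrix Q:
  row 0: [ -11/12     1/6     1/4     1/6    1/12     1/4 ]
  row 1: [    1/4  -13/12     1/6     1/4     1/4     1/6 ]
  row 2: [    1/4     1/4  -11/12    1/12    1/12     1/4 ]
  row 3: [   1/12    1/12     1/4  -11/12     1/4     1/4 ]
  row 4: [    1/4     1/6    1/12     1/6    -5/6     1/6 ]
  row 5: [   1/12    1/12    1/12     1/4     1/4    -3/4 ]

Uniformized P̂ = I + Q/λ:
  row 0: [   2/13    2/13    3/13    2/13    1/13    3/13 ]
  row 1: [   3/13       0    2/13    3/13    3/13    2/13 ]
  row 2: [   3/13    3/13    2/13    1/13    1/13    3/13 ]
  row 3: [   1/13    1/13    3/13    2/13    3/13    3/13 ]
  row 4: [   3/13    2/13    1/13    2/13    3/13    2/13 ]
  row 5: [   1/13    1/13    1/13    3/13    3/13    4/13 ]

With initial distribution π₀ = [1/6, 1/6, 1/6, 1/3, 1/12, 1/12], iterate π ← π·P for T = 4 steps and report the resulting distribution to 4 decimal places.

π = [0.1580, 0.1170, 0.1476, 0.1687, 0.1837, 0.2250]

t=0: π = [0.1667, 0.1667, 0.1667, 0.3333, 0.0833, 0.0833]
t=1: π = [0.1538, 0.1090, 0.1795, 0.1603, 0.1795, 0.2179]
t=2: π = [0.1607, 0.1218, 0.1474, 0.1652, 0.1795, 0.2253]
t=3: π = [0.1583, 0.1164, 0.1478, 0.1692, 0.1834, 0.2249]
t=4: π = [0.1580, 0.1170, 0.1476, 0.1687, 0.1837, 0.2250]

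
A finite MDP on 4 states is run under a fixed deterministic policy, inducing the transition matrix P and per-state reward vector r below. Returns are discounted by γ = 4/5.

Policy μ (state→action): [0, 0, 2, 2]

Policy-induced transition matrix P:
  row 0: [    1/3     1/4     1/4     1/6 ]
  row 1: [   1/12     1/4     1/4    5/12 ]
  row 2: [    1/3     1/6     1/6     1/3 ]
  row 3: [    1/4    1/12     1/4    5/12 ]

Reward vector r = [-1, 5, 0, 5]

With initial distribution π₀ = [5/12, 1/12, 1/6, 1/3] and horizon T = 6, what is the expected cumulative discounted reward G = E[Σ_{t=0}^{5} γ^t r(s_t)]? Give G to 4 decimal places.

t=0: π = [0.4167, 0.0833, 0.1667, 0.3333], E[r] = 1.6667, γ^t·E[r] = 1.666667, running G = 1.666667
t=1: π = [0.2847, 0.1806, 0.2361, 0.2986], E[r] = 2.1111, γ^t·E[r] = 1.688889, running G = 3.355556
t=2: π = [0.2633, 0.1806, 0.2303, 0.3258], E[r] = 2.2685, γ^t·E[r] = 1.451852, running G = 4.807407
t=3: π = [0.2610, 0.1765, 0.2308, 0.3316], E[r] = 2.2797, γ^t·E[r] = 1.167210, running G = 5.974617
t=4: π = [0.2616, 0.1755, 0.2308, 0.3322], E[r] = 2.2767, γ^t·E[r] = 0.932556, running G = 6.907174
t=5: π = [0.2618, 0.1754, 0.2308, 0.3320], E[r] = 2.2755, γ^t·E[r] = 0.745628, running G = 7.652802

G = 7.6528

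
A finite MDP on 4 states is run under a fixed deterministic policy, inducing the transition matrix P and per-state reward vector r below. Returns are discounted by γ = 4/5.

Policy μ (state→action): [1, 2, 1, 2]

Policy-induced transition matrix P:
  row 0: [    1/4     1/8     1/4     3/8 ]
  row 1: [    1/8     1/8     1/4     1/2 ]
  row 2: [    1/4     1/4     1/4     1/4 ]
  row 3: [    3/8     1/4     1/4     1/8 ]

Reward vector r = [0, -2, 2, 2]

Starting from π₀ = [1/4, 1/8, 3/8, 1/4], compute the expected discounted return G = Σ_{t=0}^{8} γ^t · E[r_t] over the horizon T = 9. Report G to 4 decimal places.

t=0: π = [0.2500, 0.1250, 0.3750, 0.2500], E[r] = 1.0000, γ^t·E[r] = 1.000000, running G = 1.000000
t=1: π = [0.2656, 0.2031, 0.2500, 0.2813], E[r] = 0.6563, γ^t·E[r] = 0.525000, running G = 1.525000
t=2: π = [0.2598, 0.1914, 0.2500, 0.2988], E[r] = 0.7148, γ^t·E[r] = 0.457500, running G = 1.982500
t=3: π = [0.2634, 0.1936, 0.2500, 0.2930], E[r] = 0.6987, γ^t·E[r] = 0.357750, running G = 2.340250
t=4: π = [0.2624, 0.1929, 0.2500, 0.2947], E[r] = 0.7037, γ^t·E[r] = 0.288225, running G = 2.628475
t=5: π = [0.2627, 0.1931, 0.2500, 0.2942], E[r] = 0.7022, γ^t·E[r] = 0.230093, running G = 2.858568
t=6: π = [0.2626, 0.1930, 0.2500, 0.2943], E[r] = 0.7026, γ^t·E[r] = 0.184192, running G = 3.042759
t=7: π = [0.2627, 0.1930, 0.2500, 0.2943], E[r] = 0.7025, γ^t·E[r] = 0.147325, running G = 3.190084
t=8: π = [0.2627, 0.1930, 0.2500, 0.2943], E[r] = 0.7025, γ^t·E[r] = 0.117867, running G = 3.307951

G = 3.3080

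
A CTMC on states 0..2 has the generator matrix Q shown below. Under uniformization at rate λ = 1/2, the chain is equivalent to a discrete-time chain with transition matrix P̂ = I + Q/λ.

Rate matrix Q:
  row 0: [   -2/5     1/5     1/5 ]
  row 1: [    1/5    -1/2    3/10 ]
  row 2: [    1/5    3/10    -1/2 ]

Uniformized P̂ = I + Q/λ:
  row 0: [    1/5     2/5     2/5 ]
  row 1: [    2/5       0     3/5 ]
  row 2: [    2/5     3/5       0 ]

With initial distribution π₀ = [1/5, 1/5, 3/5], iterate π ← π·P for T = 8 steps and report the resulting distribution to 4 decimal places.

π = [0.3333, 0.3300, 0.3367]

t=0: π = [0.2000, 0.2000, 0.6000]
t=1: π = [0.3600, 0.4400, 0.2000]
t=2: π = [0.3280, 0.2640, 0.4080]
t=3: π = [0.3344, 0.3760, 0.2896]
t=4: π = [0.3331, 0.3075, 0.3594]
t=5: π = [0.3334, 0.3489, 0.3178]
t=6: π = [0.3333, 0.3240, 0.3427]
t=7: π = [0.3333, 0.3389, 0.3277]
t=8: π = [0.3333, 0.3300, 0.3367]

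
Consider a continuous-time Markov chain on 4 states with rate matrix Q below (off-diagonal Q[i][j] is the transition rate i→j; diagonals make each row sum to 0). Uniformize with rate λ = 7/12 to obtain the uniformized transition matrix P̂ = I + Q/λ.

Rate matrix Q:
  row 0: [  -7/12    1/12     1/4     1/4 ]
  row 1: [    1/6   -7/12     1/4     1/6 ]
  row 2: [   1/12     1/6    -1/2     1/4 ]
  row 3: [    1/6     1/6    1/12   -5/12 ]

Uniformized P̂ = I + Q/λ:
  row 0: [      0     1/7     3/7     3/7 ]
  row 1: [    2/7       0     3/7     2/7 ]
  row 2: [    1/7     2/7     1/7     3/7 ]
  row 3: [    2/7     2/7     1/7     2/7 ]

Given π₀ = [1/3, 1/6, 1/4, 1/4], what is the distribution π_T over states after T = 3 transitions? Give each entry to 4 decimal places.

π = [0.1939, 0.1973, 0.2600, 0.3489]

t=0: π = [0.3333, 0.1667, 0.2500, 0.2500]
t=1: π = [0.1548, 0.1905, 0.2857, 0.3690]
t=2: π = [0.2007, 0.2092, 0.2415, 0.3486]
t=3: π = [0.1939, 0.1973, 0.2600, 0.3489]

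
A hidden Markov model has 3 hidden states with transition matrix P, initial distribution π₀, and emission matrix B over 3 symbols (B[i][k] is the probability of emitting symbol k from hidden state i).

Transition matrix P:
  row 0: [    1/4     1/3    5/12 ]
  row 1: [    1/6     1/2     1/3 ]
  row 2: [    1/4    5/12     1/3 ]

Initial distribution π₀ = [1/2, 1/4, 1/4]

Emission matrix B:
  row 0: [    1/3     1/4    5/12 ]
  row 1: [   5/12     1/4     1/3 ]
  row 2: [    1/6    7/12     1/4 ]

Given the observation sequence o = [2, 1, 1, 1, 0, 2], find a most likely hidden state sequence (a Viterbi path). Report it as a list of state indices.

t=0: δ = [2.083e-01, 8.333e-02, 6.250e-02]  (obs o_0=2)
t=1: δ = [1.302e-02, 1.736e-02, 5.064e-02]  ψ = [0, 0, 0]  (obs o_1=1)
t=2: δ = [3.165e-03, 5.275e-03, 9.846e-03]  ψ = [2, 2, 2]  (obs o_2=1)
t=3: δ = [6.154e-04, 1.026e-03, 1.915e-03]  ψ = [2, 2, 2]  (obs o_3=1)
t=4: δ = [1.595e-04, 3.324e-04, 1.064e-04]  ψ = [2, 2, 2]  (obs o_4=0)
t=5: δ = [2.308e-05, 5.540e-05, 2.770e-05]  ψ = [1, 1, 1]  (obs o_5=2)
backtrack: best end state = 1; path = [0, 2, 2, 2, 1, 1]

path = [0, 2, 2, 2, 1, 1]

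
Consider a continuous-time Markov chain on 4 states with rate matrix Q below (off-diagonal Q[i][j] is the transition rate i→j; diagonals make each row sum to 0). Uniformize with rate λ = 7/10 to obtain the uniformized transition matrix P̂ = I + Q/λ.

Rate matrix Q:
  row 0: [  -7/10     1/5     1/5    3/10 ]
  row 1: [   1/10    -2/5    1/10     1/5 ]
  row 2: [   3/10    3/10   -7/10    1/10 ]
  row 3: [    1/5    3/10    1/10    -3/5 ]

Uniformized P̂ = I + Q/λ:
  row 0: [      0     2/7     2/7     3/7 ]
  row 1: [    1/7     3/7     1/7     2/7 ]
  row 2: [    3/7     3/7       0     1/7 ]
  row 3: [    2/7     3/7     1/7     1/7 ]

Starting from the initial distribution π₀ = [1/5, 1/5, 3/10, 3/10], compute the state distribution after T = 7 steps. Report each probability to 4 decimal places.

π = [0.1945, 0.4009, 0.1492, 0.2555]

t=0: π = [0.2000, 0.2000, 0.3000, 0.3000]
t=1: π = [0.2429, 0.4000, 0.1286, 0.2286]
t=2: π = [0.1776, 0.3939, 0.1592, 0.2694]
t=3: π = [0.2015, 0.4032, 0.1455, 0.2499]
t=4: π = [0.1913, 0.3998, 0.1509, 0.2580]
t=5: π = [0.1955, 0.4012, 0.1486, 0.2546]
t=6: π = [0.1938, 0.4006, 0.1495, 0.2560]
t=7: π = [0.1945, 0.4009, 0.1492, 0.2555]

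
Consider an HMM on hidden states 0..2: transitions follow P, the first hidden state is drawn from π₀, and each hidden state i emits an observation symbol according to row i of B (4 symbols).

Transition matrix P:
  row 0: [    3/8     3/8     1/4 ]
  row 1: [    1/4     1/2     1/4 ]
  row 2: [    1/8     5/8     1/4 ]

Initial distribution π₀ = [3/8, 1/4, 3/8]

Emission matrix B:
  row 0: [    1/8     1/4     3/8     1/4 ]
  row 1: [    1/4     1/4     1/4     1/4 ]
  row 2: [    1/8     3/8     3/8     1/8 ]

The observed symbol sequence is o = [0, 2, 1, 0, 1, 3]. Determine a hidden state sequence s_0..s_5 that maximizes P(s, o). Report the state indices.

path = [1, 1, 1, 1, 1, 1]

t=0: δ = [4.688e-02, 6.250e-02, 4.688e-02]  (obs o_0=0)
t=1: δ = [6.592e-03, 7.812e-03, 5.859e-03]  ψ = [0, 1, 1]  (obs o_1=2)
t=2: δ = [6.180e-04, 9.766e-04, 7.324e-04]  ψ = [0, 1, 1]  (obs o_2=1)
t=3: δ = [3.052e-05, 1.221e-04, 3.052e-05]  ψ = [1, 1, 1]  (obs o_3=0)
t=4: δ = [7.629e-06, 1.526e-05, 1.144e-05]  ψ = [1, 1, 1]  (obs o_4=1)
t=5: δ = [9.537e-07, 1.907e-06, 4.768e-07]  ψ = [1, 1, 1]  (obs o_5=3)
backtrack: best end state = 1; path = [1, 1, 1, 1, 1, 1]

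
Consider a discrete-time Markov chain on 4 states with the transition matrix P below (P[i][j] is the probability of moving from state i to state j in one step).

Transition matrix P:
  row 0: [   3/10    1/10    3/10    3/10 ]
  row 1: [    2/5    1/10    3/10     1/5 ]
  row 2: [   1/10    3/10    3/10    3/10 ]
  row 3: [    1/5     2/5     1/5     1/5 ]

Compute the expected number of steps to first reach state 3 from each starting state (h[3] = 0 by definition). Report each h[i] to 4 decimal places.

h = [3.5211, 3.8732, 3.5915, 0.0000]

First-step conditioning: h[3] = 0; for i ≠ 3, h[i] = 1 + Σ_k P[i][k]·h[k].
  h[0] = 1 + 3/10·h[0] + 1/10·h[1] + 3/10·h[2]
  h[1] = 1 + 2/5·h[0] + 1/10·h[1] + 3/10·h[2]
  h[2] = 1 + 1/10·h[0] + 3/10·h[1] + 3/10·h[2]
Solving the 3×3 linear system over states ≠ 3 gives exactly h = [250/71, 275/71, 255/71, 0] (h[3] = 0 is the target).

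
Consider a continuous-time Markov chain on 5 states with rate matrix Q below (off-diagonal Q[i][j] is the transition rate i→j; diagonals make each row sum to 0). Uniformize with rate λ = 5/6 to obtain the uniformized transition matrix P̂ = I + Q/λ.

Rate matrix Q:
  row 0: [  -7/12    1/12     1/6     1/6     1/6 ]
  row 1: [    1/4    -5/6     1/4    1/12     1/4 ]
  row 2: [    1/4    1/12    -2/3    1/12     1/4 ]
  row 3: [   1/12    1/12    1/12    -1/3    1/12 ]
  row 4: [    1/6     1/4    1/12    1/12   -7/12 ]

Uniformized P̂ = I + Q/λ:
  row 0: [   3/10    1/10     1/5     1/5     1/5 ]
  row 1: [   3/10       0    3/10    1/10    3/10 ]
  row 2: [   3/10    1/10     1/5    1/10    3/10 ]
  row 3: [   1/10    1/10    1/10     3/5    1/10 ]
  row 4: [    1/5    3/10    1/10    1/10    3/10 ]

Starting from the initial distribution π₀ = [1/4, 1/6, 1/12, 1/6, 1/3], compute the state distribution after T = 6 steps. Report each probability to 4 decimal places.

t=0: π = [0.2500, 0.1667, 0.0833, 0.1667, 0.3333]
t=1: π = [0.2333, 0.1500, 0.1667, 0.2083, 0.2417]
t=2: π = [0.2342, 0.1333, 0.1700, 0.2275, 0.2350]
t=3: π = [0.2310, 0.1337, 0.1671, 0.2372, 0.2311]
t=4: π = [0.2295, 0.1329, 0.1665, 0.2417, 0.2295]
t=5: π = [0.2287, 0.1326, 0.1662, 0.2438, 0.2287]
t=6: π = [0.2284, 0.1325, 0.1660, 0.2448, 0.2284]

π = [0.2284, 0.1325, 0.1660, 0.2448, 0.2284]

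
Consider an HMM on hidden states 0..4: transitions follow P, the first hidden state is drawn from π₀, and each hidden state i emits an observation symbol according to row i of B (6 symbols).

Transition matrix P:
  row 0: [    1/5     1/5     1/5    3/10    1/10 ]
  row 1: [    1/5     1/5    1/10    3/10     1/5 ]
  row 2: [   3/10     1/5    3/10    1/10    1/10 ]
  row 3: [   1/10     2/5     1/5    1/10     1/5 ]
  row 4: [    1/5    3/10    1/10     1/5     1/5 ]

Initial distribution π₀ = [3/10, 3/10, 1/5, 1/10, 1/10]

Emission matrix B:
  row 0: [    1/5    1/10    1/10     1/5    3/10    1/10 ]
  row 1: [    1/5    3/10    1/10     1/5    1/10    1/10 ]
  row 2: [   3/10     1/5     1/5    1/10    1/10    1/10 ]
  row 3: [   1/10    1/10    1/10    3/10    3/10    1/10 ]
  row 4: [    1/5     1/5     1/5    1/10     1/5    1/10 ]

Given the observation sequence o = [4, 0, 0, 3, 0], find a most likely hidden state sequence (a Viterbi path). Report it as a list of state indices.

t=0: δ = [9.000e-02, 3.000e-02, 2.000e-02, 3.000e-02, 2.000e-02]  (obs o_0=4)
t=1: δ = [3.600e-03, 3.600e-03, 5.400e-03, 2.700e-03, 1.800e-03]  ψ = [0, 0, 0, 0, 0]  (obs o_1=0)
t=2: δ = [3.240e-04, 2.160e-04, 4.860e-04, 1.080e-04, 1.440e-04]  ψ = [2, 2, 2, 0, 1]  (obs o_2=0)
t=3: δ = [2.916e-05, 1.944e-05, 1.458e-05, 2.916e-05, 4.860e-06]  ψ = [2, 2, 2, 0, 2]  (obs o_3=3)
t=4: δ = [1.166e-06, 2.333e-06, 1.750e-06, 8.748e-07, 1.166e-06]  ψ = [0, 3, 0, 0, 3]  (obs o_4=0)
backtrack: best end state = 1; path = [0, 2, 0, 3, 1]

path = [0, 2, 0, 3, 1]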